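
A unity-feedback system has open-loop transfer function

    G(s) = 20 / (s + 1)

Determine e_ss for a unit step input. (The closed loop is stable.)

G(s) has no poles at the origin.
This is a Type 0 system. Kp = lim_{s→0} G(s) = 20/1.
e_ss = 1/(1 + Kp) = 1/(1 + 20) = 1/21 ≈ 0.04762.

e_ss = 0.04762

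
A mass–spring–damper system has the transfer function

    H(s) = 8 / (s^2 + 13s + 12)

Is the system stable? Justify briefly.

The denominator s^2 + 13s + 12 factors as (s + 1)(s + 12), giving poles at s = -1, -12.
Since all poles lie strictly in the left half-plane, the system is stable.

stable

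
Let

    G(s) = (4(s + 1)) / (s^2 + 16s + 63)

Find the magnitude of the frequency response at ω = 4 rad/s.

|G(j4)| ≈ 0.2077

Substitute s = j4: numerator = 4 + j16, denominator = 47 + j64.
|G(j4)| = |4 + j16| / |47 + j64| = 16.492 / 79.404 ≈ 0.2077.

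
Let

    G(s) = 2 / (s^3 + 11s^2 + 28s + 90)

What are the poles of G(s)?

s = -1 + 3j, -1 - 3j, -9

The poles are the roots of the denominator s^3 + 11s^2 + 28s + 90 = 0.
Trying s = -9: the polynomial evaluates to 0, so (s + 9) is a factor.
Dividing out leaves s^2 + 2s + 10 = 0.
The quadratic formula then gives s = -1 ± 3j.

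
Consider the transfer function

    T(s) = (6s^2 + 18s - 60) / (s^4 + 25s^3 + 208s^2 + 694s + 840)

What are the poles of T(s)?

The poles are the roots of the denominator s^4 + 25s^3 + 208s^2 + 694s + 840 = 0.
Trying s = -12: the polynomial evaluates to 0, so (s + 12) is a factor.
Dividing out leaves s^3 + 13s^2 + 52s + 70 = 0.
This factors further as (s^2 + 6s + 10)(s + 7) = 0.

s = -3 + j, -3 - j, -12, -7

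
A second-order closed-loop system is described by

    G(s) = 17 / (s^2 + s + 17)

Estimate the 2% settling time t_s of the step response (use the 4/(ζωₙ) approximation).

Comparing s^2 + s + 17 to s^2 + 2ζωₙs + ωₙ²: ωₙ = √17 ≈ 4.123 rad/s and ζ = 1/(2·√17) ≈ 0.1213.
ζωₙ = 1/2 = 0.5, so t_s ≈ 4/(ζωₙ) = 4/0.5 = 8 s.

t_s ≈ 8 s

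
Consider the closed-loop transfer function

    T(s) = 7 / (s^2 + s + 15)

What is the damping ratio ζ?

Compare the denominator to the standard form s^2 + 2ζωₙs + ωₙ².
ωₙ² = 15, so ωₙ = √15 ≈ 3.873 rad/s.
2ζωₙ = 1, so ζ = 1/(2·√15) ≈ 0.1291.

ζ ≈ 0.1291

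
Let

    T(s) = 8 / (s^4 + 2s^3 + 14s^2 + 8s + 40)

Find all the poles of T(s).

The poles are the roots of the denominator s^4 + 2s^3 + 14s^2 + 8s + 40 = 0.
No real roots exist; factor into two real quadratics: (s^2 + 4)(s^2 + 2s + 10) = 0.
Each quadratic gives a conjugate pair via the quadratic formula.

s = 2j, -2j, -1 + 3j, -1 - 3j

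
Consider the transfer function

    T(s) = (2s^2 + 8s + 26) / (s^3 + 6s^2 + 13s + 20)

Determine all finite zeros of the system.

s = -2 + 3j, -2 - 3j

Set the numerator to zero: 2s^2 + 8s + 26 = 0, i.e. 2·(s^2 + 4s + 13) = 0.
Factoring: (s^2 + 4s + 13) = 0.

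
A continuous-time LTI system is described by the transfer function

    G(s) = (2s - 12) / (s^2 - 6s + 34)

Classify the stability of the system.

The denominator s^2 - 6s + 34 factors as (s^2 - 6s + 34), giving poles at s = 3 + 5j, 3 - 5j.
Since the pole(s) at s = 3 ± 5j lie in the right half-plane, the system is unstable.

unstable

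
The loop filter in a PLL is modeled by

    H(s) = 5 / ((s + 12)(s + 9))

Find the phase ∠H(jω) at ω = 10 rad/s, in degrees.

At s = j10: numerator = 5, denominator = 8 + j210.
∠H = ∠num − ∠den = 0° − (87.818°) = -87.82°.

∠H(j10) ≈ -87.82°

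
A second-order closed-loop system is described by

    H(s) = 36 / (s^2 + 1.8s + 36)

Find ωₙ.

Compare the denominator to the standard form s^2 + 2ζωₙs + ωₙ².
ωₙ² = 36, so ωₙ = 6 rad/s.

ωₙ = 6 rad/s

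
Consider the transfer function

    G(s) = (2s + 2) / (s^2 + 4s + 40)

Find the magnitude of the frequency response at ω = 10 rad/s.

Substitute s = j10: numerator = 2 + j20, denominator = -60 + j40.
|G(j10)| = |2 + j20| / |-60 + j40| = 20.100 / 72.111 ≈ 0.2787.

|G(j10)| ≈ 0.2787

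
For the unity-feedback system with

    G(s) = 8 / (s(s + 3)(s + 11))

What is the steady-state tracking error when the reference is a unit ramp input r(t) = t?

e_ss = 4.125

G(s) has one pole at the origin.
This is a Type 1 system. Kv = lim_{s→0} s·G(s) = 8/33.
e_ss = 1/Kv = 1/(8/33) = 33/8 ≈ 4.125.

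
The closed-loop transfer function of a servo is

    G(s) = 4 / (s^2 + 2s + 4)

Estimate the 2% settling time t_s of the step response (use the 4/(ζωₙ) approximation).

t_s ≈ 4 s

Comparing s^2 + 2s + 4 to s^2 + 2ζωₙs + ωₙ²: ωₙ = 2 rad/s and ζ = 2/(2·2) = 0.5.
ζωₙ = 2/2 = 1, so t_s ≈ 4/(ζωₙ) = 4/1 = 4 s.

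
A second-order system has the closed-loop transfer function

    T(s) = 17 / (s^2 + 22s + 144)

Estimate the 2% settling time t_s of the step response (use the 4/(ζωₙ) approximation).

t_s ≈ 0.3636 s

Comparing s^2 + 22s + 144 to s^2 + 2ζωₙs + ωₙ²: ωₙ = 12 rad/s and ζ = 22/(2·12) ≈ 0.9167.
ζωₙ = 22/2 = 11, so t_s ≈ 4/(ζωₙ) = 4/11 ≈ 0.3636 s.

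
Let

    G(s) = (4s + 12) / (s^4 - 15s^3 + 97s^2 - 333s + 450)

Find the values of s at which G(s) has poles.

s = 3 ± 4j, 6, 3

The poles are the roots of the denominator s^4 - 15s^3 + 97s^2 - 333s + 450 = 0.
Trying s = 6: the polynomial evaluates to 0, so (s - 6) is a factor.
Dividing out leaves s^3 - 9s^2 + 43s - 75 = 0.
This factors further as (s^2 - 6s + 25)(s - 3) = 0.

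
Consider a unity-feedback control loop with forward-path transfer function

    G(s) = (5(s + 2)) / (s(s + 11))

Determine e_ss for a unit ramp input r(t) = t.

e_ss = 1.100

G(s) has one pole at the origin.
This is a Type 1 system. Kv = lim_{s→0} s·G(s) = 10/11.
e_ss = 1/Kv = 1/(10/11) = 11/10 ≈ 1.100.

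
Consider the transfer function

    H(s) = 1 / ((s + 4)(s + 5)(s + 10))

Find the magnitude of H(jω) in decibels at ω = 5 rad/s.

|H(j5)|_dB ≈ -54.1 dB

Substitute s = j5: numerator = 1, denominator = -275 + j425.
|H(j5)| = |1| / |-275 + j425| = 1 / 506.21 ≈ 0.001975.
In decibels: 20·log₁₀(0.001975) ≈ -54.1 dB.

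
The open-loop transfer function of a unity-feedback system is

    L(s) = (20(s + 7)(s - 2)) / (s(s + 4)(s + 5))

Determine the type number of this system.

The denominator has 1 factor of s at the origin (free integrator), so this is a Type 1 system.

Type 1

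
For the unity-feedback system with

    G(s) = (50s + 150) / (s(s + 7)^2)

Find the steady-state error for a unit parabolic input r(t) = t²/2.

e_ss = ∞

G(s) has one pole at the origin.
This is a Type 1 system; Ka = lim_{s→0} s^2·G(s) = 0, so the steady-state error for a parabola input is infinite.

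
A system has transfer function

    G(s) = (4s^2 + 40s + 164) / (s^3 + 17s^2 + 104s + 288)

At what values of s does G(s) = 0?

Set the numerator to zero: 4s^2 + 40s + 164 = 0, i.e. 4·(s^2 + 10s + 41) = 0.
Factoring: (s^2 + 10s + 41) = 0.

s = -5 + 4j, -5 - 4j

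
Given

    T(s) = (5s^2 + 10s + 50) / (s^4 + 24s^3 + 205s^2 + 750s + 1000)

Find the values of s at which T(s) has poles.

s = -10, -5, -4, -5

The poles are the roots of the denominator s^4 + 24s^3 + 205s^2 + 750s + 1000 = 0.
Trying s = -10: the polynomial evaluates to 0, so (s + 10) is a factor.
Dividing out leaves s^3 + 14s^2 + 65s + 100 = 0.
This factors further as (s + 5)^2(s + 4) = 0.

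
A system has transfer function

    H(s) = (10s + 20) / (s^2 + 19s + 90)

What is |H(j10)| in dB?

|H(j10)|_dB ≈ -5.42 dB

Substitute s = j10: numerator = 20 + j100, denominator = -10 + j190.
|H(j10)| = |20 + j100| / |-10 + j190| = 101.98 / 190.26 ≈ 0.5360.
In decibels: 20·log₁₀(0.5360) ≈ -5.42 dB.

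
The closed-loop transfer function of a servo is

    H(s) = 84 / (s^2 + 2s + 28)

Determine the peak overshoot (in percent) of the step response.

Comparing s^2 + 2s + 28 to s^2 + 2ζωₙs + ωₙ²: ωₙ = √28 ≈ 5.292 rad/s and ζ = 2/(2·√28) ≈ 0.1890.
%OS = 100·exp(−πζ/√(1−ζ²)) = 100·exp(−π·0.1890/√(1−0.1890²)) ≈ 54.6%.

%OS ≈ 54.6%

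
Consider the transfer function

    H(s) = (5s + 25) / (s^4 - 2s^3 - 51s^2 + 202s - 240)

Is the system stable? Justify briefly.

The denominator s^4 - 2s^3 - 51s^2 + 202s - 240 factors as (s - 6)(s^2 - 4s + 5)(s + 8), giving poles at s = 6, 2 + j, 2 - j, -8.
Since the pole(s) at s = 6, 2 ± j lie in the right half-plane, the system is unstable.

unstable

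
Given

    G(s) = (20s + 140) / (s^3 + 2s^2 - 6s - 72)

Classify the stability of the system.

unstable

The denominator s^3 + 2s^2 - 6s - 72 factors as (s - 4)(s^2 + 6s + 18), giving poles at s = 4, -3 + 3j, -3 - 3j.
Since the pole(s) at s = 4 lie in the right half-plane, the system is unstable.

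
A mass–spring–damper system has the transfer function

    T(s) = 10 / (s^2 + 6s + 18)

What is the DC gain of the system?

T(0) = 5/9 ≈ 0.5556

Set s = 0: T(0) = (10) / (18) = 5/9.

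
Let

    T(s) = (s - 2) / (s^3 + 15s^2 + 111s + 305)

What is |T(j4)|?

Substitute s = j4: numerator = -2 + j4, denominator = 65 + j380.
|T(j4)| = |-2 + j4| / |65 + j380| = 4.4721 / 385.52 ≈ 0.01160.

|T(j4)| ≈ 0.01160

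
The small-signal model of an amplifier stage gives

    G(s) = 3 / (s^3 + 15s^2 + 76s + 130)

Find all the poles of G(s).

s = -5, -5 ± j

The poles are the roots of the denominator s^3 + 15s^2 + 76s + 130 = 0.
Trying s = -5: the polynomial evaluates to 0, so (s + 5) is a factor.
Dividing out leaves s^2 + 10s + 26 = 0.
The quadratic formula then gives s = -5 ± 1j.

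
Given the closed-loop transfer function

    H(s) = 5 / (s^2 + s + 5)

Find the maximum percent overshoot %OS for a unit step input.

%OS ≈ 48.6%

Comparing s^2 + s + 5 to s^2 + 2ζωₙs + ωₙ²: ωₙ = √5 ≈ 2.236 rad/s and ζ = 1/(2·√5) ≈ 0.2236.
%OS = 100·exp(−πζ/√(1−ζ²)) = 100·exp(−π·0.2236/√(1−0.2236²)) ≈ 48.6%.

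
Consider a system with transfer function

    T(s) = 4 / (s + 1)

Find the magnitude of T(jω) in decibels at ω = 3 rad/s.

Substitute s = j3: numerator = 4, denominator = 1 + j3.
|T(j3)| = |4| / |1 + j3| = 4 / 3.1623 ≈ 1.265.
In decibels: 20·log₁₀(1.265) ≈ 2.04 dB.

|T(j3)|_dB ≈ 2.04 dB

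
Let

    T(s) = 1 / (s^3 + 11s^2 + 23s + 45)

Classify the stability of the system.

stable

The denominator s^3 + 11s^2 + 23s + 45 factors as (s^2 + 2s + 5)(s + 9), giving poles at s = -1 + 2j, -1 - 2j, -9.
Since all poles lie strictly in the left half-plane, the system is stable.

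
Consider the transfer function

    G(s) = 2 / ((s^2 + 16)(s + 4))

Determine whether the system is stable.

The poles can be read from the denominator factors: s = 4j, -4j, -4.
Since the simple pole(s) at s = ±4j lie on the jω-axis with none in the right half-plane, the system is marginally stable.

marginally stable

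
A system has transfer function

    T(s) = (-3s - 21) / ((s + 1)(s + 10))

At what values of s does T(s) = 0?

Set the numerator to zero: -3s - 21 = 0, i.e. -3·(s + 7) = 0.
So s = -7.

s = -7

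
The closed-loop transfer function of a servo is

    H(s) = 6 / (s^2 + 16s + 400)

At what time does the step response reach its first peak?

t_p ≈ 0.1714 s

Comparing s^2 + 16s + 400 to s^2 + 2ζωₙs + ωₙ²: ωₙ = 20 rad/s and ζ = 16/(2·20) = 0.4.
ζωₙ = 16/2 = 8, so ω_d = ωₙ√(1−ζ²) = √(ωₙ² − (ζωₙ)²) = √(400 − 8²) = √336 ≈ 18.33 rad/s.
t_p = π/ω_d = π/18.33 ≈ 0.1714 s.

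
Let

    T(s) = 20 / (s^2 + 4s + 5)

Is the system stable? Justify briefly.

The poles can be read from the denominator factors: s = -2 + j, -2 - j.
Since all poles lie strictly in the left half-plane, the system is stable.

stable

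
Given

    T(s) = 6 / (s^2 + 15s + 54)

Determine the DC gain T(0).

T(0) = 1/9 ≈ 0.1111

Set s = 0: T(0) = (6) / (54) = 1/9.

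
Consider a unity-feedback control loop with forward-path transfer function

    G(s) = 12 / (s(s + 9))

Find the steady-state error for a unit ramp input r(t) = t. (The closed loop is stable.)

e_ss = 0.7500

G(s) has one pole at the origin.
This is a Type 1 system. Kv = lim_{s→0} s·G(s) = 12/9 = 4/3.
e_ss = 1/Kv = 1/(4/3) = 3/4 ≈ 0.7500.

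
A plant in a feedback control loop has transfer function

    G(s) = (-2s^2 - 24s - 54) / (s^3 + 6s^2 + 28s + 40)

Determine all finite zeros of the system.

s = -9, -3

Set the numerator to zero: -2s^2 - 24s - 54 = 0, i.e. -2·(s^2 + 12s + 27) = 0.
Factoring: (s + 9)(s + 3) = 0.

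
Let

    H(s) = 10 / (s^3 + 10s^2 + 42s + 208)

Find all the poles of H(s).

The poles are the roots of the denominator s^3 + 10s^2 + 42s + 208 = 0.
Trying s = -8: the polynomial evaluates to 0, so (s + 8) is a factor.
Dividing out leaves s^2 + 2s + 26 = 0.
The quadratic formula then gives s = -1 ± 5j.

s = -1 ± 5j, -8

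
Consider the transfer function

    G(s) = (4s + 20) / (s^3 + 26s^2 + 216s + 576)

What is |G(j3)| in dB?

Substitute s = j3: numerator = 20 + j12, denominator = 342 + j621.
|G(j3)| = |20 + j12| / |342 + j621| = 23.324 / 708.95 ≈ 0.03290.
In decibels: 20·log₁₀(0.03290) ≈ -29.7 dB.

|G(j3)|_dB ≈ -29.7 dB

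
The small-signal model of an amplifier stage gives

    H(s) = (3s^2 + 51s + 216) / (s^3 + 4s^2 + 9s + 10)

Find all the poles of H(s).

s = -1 ± 2j, -2

The poles are the roots of the denominator s^3 + 4s^2 + 9s + 10 = 0.
Trying s = -2: the polynomial evaluates to 0, so (s + 2) is a factor.
Dividing out leaves s^2 + 2s + 5 = 0.
The quadratic formula then gives s = -1 ± 2j.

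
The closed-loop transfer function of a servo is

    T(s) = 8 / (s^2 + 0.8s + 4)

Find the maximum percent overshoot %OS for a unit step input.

Comparing s^2 + 0.8s + 4 to s^2 + 2ζωₙs + ωₙ²: ωₙ = 2 rad/s and ζ = 0.8/(2·2) = 0.2.
%OS = 100·exp(−πζ/√(1−ζ²)) = 100·exp(−π·0.2/√(1−0.2²)) ≈ 52.7%.

%OS ≈ 52.7%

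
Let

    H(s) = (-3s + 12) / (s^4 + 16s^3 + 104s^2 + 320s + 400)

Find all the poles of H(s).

s = -4 + 2j, -4 - 2j, -4 + 2j, -4 - 2j

The poles are the roots of the denominator s^4 + 16s^3 + 104s^2 + 320s + 400 = 0.
No real roots exist; factor into two real quadratics: (s^2 + 8s + 20)(s^2 + 8s + 20) = 0.
Each quadratic gives a conjugate pair via the quadratic formula.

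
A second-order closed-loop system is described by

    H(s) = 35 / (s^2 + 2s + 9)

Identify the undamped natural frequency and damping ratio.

ωₙ = 3 rad/s, ζ ≈ 0.3333

Compare the denominator to the standard form s^2 + 2ζωₙs + ωₙ².
ωₙ² = 9, so ωₙ = 3 rad/s.
2ζωₙ = 2, so ζ = 2/(2·3) ≈ 0.3333.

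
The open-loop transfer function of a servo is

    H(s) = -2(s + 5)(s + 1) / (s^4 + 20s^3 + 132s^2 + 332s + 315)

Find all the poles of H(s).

s = -9, -2 ± j, -7

The poles are the roots of the denominator s^4 + 20s^3 + 132s^2 + 332s + 315 = 0.
Trying s = -9: the polynomial evaluates to 0, so (s + 9) is a factor.
Dividing out leaves s^3 + 11s^2 + 33s + 35 = 0.
This factors further as (s^2 + 4s + 5)(s + 7) = 0.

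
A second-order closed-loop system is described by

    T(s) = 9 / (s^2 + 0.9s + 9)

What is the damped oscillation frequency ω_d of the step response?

ω_d ≈ 2.966 rad/s

Comparing s^2 + 0.9s + 9 to s^2 + 2ζωₙs + ωₙ²: ωₙ = 3 rad/s and ζ = 0.9/(2·3) = 0.15.
ζωₙ = 0.9/2 = 0.45, so ω_d = ωₙ√(1−ζ²) = √(ωₙ² − (ζωₙ)²) = √(9 − 0.45²) = √8.7975 ≈ 2.966 rad/s.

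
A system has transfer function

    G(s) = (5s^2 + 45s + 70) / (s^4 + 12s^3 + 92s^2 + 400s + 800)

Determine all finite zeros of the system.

Set the numerator to zero: 5s^2 + 45s + 70 = 0, i.e. 5·(s^2 + 9s + 14) = 0.
Factoring: (s + 2)(s + 7) = 0.

s = -2, -7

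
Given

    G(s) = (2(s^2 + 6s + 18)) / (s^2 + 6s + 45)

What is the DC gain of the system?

Set s = 0: G(0) = (36) / (45) = 4/5.

G(0) = 4/5 ≈ 0.8000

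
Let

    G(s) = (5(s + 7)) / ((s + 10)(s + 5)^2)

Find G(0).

At s = 0 each factor (s + a) contributes a and each (s^2 + bs + c) contributes c.
G(0) = 5·(7) / ((10) · (5) · (5)) = 35/250 = 7/50.

G(0) = 7/50 ≈ 0.1400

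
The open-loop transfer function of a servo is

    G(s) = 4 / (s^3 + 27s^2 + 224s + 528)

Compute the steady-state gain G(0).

Set s = 0: G(0) = (4) / (528) = 1/132.

G(0) = 1/132 ≈ 0.007576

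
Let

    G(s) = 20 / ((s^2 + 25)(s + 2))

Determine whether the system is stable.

marginally stable

The poles can be read from the denominator factors: s = 5j, -5j, -2.
Since the simple pole(s) at s = ±5j lie on the jω-axis with none in the right half-plane, the system is marginally stable.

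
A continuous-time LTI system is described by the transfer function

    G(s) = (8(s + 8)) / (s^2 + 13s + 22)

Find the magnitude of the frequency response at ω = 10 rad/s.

Substitute s = j10: numerator = 64 + j80, denominator = -78 + j130.
|G(j10)| = |64 + j80| / |-78 + j130| = 102.45 / 151.60 ≈ 0.6758.

|G(j10)| ≈ 0.6758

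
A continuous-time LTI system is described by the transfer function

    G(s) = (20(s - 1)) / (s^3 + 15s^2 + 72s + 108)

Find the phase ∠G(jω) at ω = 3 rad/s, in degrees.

At s = j3: numerator = -20 + j60, denominator = -27 + j189.
∠G = ∠num − ∠den = 108.43° − (98.130°) = 10.30°.

∠G(j3) ≈ 10.30°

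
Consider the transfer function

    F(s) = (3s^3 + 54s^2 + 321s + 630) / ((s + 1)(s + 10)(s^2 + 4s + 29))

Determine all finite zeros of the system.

s = -7, -5, -6

Set the numerator to zero: 3s^3 + 54s^2 + 321s + 630 = 0, i.e. 3·(s^3 + 18s^2 + 107s + 210) = 0.
Factoring: (s + 7)(s + 5)(s + 6) = 0.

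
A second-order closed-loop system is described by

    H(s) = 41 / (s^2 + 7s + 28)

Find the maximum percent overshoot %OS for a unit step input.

Comparing s^2 + 7s + 28 to s^2 + 2ζωₙs + ωₙ²: ωₙ = √28 ≈ 5.292 rad/s and ζ = 7/(2·√28) ≈ 0.6614.
%OS = 100·exp(−πζ/√(1−ζ²)) = 100·exp(−π·0.6614/√(1−0.6614²)) ≈ 6.26%.

%OS ≈ 6.26%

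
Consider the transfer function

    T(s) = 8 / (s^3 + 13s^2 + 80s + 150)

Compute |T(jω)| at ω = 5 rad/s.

Substitute s = j5: numerator = 8, denominator = -175 + j275.
|T(j5)| = |8| / |-175 + j275| = 8 / 325.96 ≈ 0.02454.

|T(j5)| ≈ 0.02454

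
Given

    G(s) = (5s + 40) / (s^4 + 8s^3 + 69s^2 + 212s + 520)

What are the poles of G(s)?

s = -2 ± 6j, -2 ± 3j

The poles are the roots of the denominator s^4 + 8s^3 + 69s^2 + 212s + 520 = 0.
No real roots exist; factor into two real quadratics: (s^2 + 4s + 40)(s^2 + 4s + 13) = 0.
Each quadratic gives a conjugate pair via the quadratic formula.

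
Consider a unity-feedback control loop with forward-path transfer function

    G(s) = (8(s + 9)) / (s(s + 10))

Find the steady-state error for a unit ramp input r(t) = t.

G(s) has one pole at the origin.
This is a Type 1 system. Kv = lim_{s→0} s·G(s) = 72/10 = 36/5.
e_ss = 1/Kv = 1/(36/5) = 5/36 ≈ 0.1389.

e_ss = 0.1389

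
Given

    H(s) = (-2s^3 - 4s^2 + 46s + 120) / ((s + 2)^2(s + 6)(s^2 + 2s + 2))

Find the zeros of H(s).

Set the numerator to zero: -2s^3 - 4s^2 + 46s + 120 = 0, i.e. -2·(s^3 + 2s^2 - 23s - 60) = 0.
Factoring: (s + 4)(s - 5)(s + 3) = 0.

s = -4, 5, -3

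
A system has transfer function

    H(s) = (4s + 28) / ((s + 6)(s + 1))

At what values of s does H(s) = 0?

Set the numerator to zero: 4s + 28 = 0, i.e. 4·(s + 7) = 0.
So s = -7.

s = -7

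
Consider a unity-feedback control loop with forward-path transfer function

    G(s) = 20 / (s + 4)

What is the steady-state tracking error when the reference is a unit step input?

G(s) has no poles at the origin.
This is a Type 0 system. Kp = lim_{s→0} G(s) = 20/4 = 5.
e_ss = 1/(1 + Kp) = 1/(1 + 5) = 1/6 ≈ 0.1667.

e_ss = 0.1667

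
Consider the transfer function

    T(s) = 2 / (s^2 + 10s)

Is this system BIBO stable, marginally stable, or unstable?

The denominator s^2 + 10s factors as s(s + 10), giving poles at s = 0, -10.
Since the simple pole(s) at s = 0 lie on the jω-axis with none in the right half-plane, the system is marginally stable.

marginally stable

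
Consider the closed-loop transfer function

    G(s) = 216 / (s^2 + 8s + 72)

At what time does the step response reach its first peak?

t_p ≈ 0.4198 s

Comparing s^2 + 8s + 72 to s^2 + 2ζωₙs + ωₙ²: ωₙ = √72 ≈ 8.485 rad/s and ζ = 8/(2·√72) ≈ 0.4714.
ζωₙ = 8/2 = 4, so ω_d = ωₙ√(1−ζ²) = √(ωₙ² − (ζωₙ)²) = √(72 − 4²) = √56 ≈ 7.483 rad/s.
t_p = π/ω_d = π/7.483 ≈ 0.4198 s.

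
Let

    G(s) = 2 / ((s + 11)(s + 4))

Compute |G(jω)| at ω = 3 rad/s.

Substitute s = j3: numerator = 2, denominator = 35 + j45.
|G(j3)| = |2| / |35 + j45| = 2 / 57.009 ≈ 0.03508.

|G(j3)| ≈ 0.03508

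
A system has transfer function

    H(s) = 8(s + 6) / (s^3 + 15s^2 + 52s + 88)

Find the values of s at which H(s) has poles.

The poles are the roots of the denominator s^3 + 15s^2 + 52s + 88 = 0.
Trying s = -11: the polynomial evaluates to 0, so (s + 11) is a factor.
Dividing out leaves s^2 + 4s + 8 = 0.
The quadratic formula then gives s = -2 ± 2j.

s = -2 ± 2j, -11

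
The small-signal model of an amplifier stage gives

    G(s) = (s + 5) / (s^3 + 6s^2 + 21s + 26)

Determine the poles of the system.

s = -2 ± 3j, -2

The poles are the roots of the denominator s^3 + 6s^2 + 21s + 26 = 0.
Trying s = -2: the polynomial evaluates to 0, so (s + 2) is a factor.
Dividing out leaves s^2 + 4s + 13 = 0.
The quadratic formula then gives s = -2 ± 3j.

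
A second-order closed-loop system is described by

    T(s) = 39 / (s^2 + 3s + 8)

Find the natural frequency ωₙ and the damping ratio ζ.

Compare the denominator to the standard form s^2 + 2ζωₙs + ωₙ².
ωₙ² = 8, so ωₙ = √8 ≈ 2.828 rad/s.
2ζωₙ = 3, so ζ = 3/(2·√8) ≈ 0.5303.
With ζ = 0.5303 the response is underdamped.

ωₙ ≈ 2.828 rad/s, ζ ≈ 0.5303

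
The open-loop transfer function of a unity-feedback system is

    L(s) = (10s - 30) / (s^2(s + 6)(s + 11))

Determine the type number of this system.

Type 2

The denominator has 2 factors of s at the origin (free integrators), so this is a Type 2 system.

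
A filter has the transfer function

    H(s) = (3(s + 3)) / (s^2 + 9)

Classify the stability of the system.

The poles can be read from the denominator factors: s = ±3j.
Since the simple pole(s) at s = 3j, -3j lie on the jω-axis with none in the right half-plane, the system is marginally stable.

marginally stable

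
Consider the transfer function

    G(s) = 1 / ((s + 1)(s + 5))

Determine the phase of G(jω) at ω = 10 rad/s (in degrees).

At s = j10: numerator = 1, denominator = -95 + j60.
∠G = ∠num − ∠den = 0° − (147.72°) = -147.7°.

∠G(j10) ≈ -147.7°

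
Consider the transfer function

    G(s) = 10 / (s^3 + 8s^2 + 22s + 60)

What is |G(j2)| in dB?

Substitute s = j2: numerator = 10, denominator = 28 + j36.
|G(j2)| = |10| / |28 + j36| = 10 / 45.607 ≈ 0.2193.
In decibels: 20·log₁₀(0.2193) ≈ -13.2 dB.

|G(j2)|_dB ≈ -13.2 dB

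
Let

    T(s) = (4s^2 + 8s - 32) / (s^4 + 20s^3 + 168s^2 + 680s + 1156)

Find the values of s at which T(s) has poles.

The poles are the roots of the denominator s^4 + 20s^3 + 168s^2 + 680s + 1156 = 0.
No real roots exist; factor into two real quadratics: (s^2 + 10s + 34)(s^2 + 10s + 34) = 0.
Each quadratic gives a conjugate pair via the quadratic formula.

s = -5 ± 3j, -5 ± 3j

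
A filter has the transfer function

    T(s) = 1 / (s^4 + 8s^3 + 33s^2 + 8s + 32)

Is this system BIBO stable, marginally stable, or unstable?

The denominator s^4 + 8s^3 + 33s^2 + 8s + 32 factors as (s^2 + 1)(s^2 + 8s + 32), giving poles at s = ±j, -4 ± 4j.
Since the simple pole(s) at s = j, -j lie on the jω-axis with none in the right half-plane, the system is marginally stable.

marginally stable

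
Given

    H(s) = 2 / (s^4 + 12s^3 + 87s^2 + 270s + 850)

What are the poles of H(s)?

The poles are the roots of the denominator s^4 + 12s^3 + 87s^2 + 270s + 850 = 0.
No real roots exist; factor into two real quadratics: (s^2 + 2s + 17)(s^2 + 10s + 50) = 0.
Each quadratic gives a conjugate pair via the quadratic formula.

s = -1 ± 4j, -5 ± 5j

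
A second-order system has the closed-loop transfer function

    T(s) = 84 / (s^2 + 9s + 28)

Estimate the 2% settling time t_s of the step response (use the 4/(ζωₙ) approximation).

t_s ≈ 0.8889 s

Comparing s^2 + 9s + 28 to s^2 + 2ζωₙs + ωₙ²: ωₙ = √28 ≈ 5.292 rad/s and ζ = 9/(2·√28) ≈ 0.8504.
ζωₙ = 9/2 = 4.5, so t_s ≈ 4/(ζωₙ) = 4/4.5 ≈ 0.8889 s.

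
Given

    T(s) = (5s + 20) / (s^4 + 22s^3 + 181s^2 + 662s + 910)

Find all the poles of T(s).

The poles are the roots of the denominator s^4 + 22s^3 + 181s^2 + 662s + 910 = 0.
Trying s = -5: the polynomial evaluates to 0, so (s + 5) is a factor.
Dividing out leaves s^3 + 17s^2 + 96s + 182 = 0.
This factors further as (s^2 + 10s + 26)(s + 7) = 0.

s = -5 ± j, -5, -7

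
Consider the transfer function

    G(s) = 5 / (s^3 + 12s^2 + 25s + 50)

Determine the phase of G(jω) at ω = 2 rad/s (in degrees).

At s = j2: numerator = 5, denominator = 2 + j42.
∠G = ∠num − ∠den = 0° − (87.274°) = -87.27°.

∠G(j2) ≈ -87.27°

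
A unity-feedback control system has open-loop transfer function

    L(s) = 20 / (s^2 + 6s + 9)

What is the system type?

Type 0

The denominator has no factor of s at the origin — no free integrator — so this is a Type 0 system.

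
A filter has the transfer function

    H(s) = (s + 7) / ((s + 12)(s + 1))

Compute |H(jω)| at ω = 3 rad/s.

|H(j3)| ≈ 0.1947

Substitute s = j3: numerator = 7 + j3, denominator = 3 + j39.
|H(j3)| = |7 + j3| / |3 + j39| = 7.6158 / 39.115 ≈ 0.1947.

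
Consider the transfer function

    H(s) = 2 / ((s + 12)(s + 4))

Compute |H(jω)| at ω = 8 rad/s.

Substitute s = j8: numerator = 2, denominator = -16 + j128.
|H(j8)| = |2| / |-16 + j128| = 2 / 129.00 ≈ 0.01550.

|H(j8)| ≈ 0.01550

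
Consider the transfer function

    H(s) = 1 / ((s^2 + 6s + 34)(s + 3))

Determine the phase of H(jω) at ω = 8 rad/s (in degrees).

∠H(j8) ≈ 168.6°

At s = j8: numerator = 1, denominator = -474 - j96.
∠H = ∠num − ∠den = 0° − (-168.55°) = 168.6°.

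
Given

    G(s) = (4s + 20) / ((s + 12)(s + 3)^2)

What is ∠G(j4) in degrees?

At s = j4: numerator = 20 + j16, denominator = -180 + j260.
∠G = ∠num − ∠den = 38.660° − (124.70°) = -86.04°.

∠G(j4) ≈ -86.04°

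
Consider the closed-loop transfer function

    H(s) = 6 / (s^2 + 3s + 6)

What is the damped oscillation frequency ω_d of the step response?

Comparing s^2 + 3s + 6 to s^2 + 2ζωₙs + ωₙ²: ωₙ = √6 ≈ 2.449 rad/s and ζ = 3/(2·√6) ≈ 0.6124.
ζωₙ = 3/2 = 1.5, so ω_d = ωₙ√(1−ζ²) = √(ωₙ² − (ζωₙ)²) = √(6 − 1.5²) = √3.75 ≈ 1.936 rad/s.

ω_d ≈ 1.936 rad/s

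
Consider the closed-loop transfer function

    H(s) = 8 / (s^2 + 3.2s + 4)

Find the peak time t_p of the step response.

t_p ≈ 2.618 s

Comparing s^2 + 3.2s + 4 to s^2 + 2ζωₙs + ωₙ²: ωₙ = 2 rad/s and ζ = 3.2/(2·2) = 0.8.
ζωₙ = 3.2/2 = 1.6, so ω_d = ωₙ√(1−ζ²) = √(ωₙ² − (ζωₙ)²) = √(4 − 1.6²) = √1.44 = 1.200 rad/s.
t_p = π/ω_d = π/1.200 ≈ 2.618 s.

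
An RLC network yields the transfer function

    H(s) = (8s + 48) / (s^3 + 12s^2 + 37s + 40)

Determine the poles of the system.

s = -2 ± j, -8

The poles are the roots of the denominator s^3 + 12s^2 + 37s + 40 = 0.
Trying s = -8: the polynomial evaluates to 0, so (s + 8) is a factor.
Dividing out leaves s^2 + 4s + 5 = 0.
The quadratic formula then gives s = -2 ± 1j.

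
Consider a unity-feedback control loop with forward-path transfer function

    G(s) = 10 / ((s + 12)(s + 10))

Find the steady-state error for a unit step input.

e_ss = 0.9231

G(s) has no poles at the origin.
This is a Type 0 system. Kp = lim_{s→0} G(s) = 10/120 = 1/12.
e_ss = 1/(1 + Kp) = 1/(1 + 1/12) = 12/13 ≈ 0.9231.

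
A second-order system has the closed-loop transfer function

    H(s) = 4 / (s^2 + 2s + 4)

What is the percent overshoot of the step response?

%OS ≈ 16.3%

Comparing s^2 + 2s + 4 to s^2 + 2ζωₙs + ωₙ²: ωₙ = 2 rad/s and ζ = 2/(2·2) = 0.5.
%OS = 100·exp(−πζ/√(1−ζ²)) = 100·exp(−π·0.5/√(1−0.5²)) ≈ 16.3%.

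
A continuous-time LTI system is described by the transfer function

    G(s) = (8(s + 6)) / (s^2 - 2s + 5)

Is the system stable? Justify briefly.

unstable

The poles can be read from the denominator factors: s = 1 ± 2j.
Since the pole(s) at s = 1 + 2j, 1 - 2j lie in the right half-plane, the system is unstable.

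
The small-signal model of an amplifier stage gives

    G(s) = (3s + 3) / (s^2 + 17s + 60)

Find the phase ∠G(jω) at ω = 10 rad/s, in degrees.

∠G(j10) ≈ -18.95°

At s = j10: numerator = 3 + j30, denominator = -40 + j170.
∠G = ∠num − ∠den = 84.289° − (103.24°) = -18.95°.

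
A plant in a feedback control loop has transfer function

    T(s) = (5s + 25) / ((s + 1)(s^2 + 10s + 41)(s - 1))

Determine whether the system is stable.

The poles can be read from the denominator factors: s = -1, -5 ± 4j, 1.
Since the pole(s) at s = 1 lie in the right half-plane, the system is unstable.

unstable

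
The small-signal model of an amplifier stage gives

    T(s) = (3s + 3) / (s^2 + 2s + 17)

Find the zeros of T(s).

Set the numerator to zero: 3s + 3 = 0, i.e. 3·(s + 1) = 0.
So s = -1.

s = -1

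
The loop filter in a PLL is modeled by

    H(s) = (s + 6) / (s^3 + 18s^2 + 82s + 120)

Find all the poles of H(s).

s = -3 ± j, -12

The poles are the roots of the denominator s^3 + 18s^2 + 82s + 120 = 0.
Trying s = -12: the polynomial evaluates to 0, so (s + 12) is a factor.
Dividing out leaves s^2 + 6s + 10 = 0.
The quadratic formula then gives s = -3 ± 1j.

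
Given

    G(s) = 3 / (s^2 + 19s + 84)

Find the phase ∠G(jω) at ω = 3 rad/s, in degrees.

∠G(j3) ≈ -37.23°

At s = j3: numerator = 3, denominator = 75 + j57.
∠G = ∠num − ∠den = 0° − (37.235°) = -37.23°.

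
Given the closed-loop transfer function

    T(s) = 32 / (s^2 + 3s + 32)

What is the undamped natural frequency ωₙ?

Compare the denominator to the standard form s^2 + 2ζωₙs + ωₙ².
ωₙ² = 32, so ωₙ = √32 ≈ 5.657 rad/s.

ωₙ ≈ 5.657 rad/s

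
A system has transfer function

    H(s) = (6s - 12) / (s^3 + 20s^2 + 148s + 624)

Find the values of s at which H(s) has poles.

The poles are the roots of the denominator s^3 + 20s^2 + 148s + 624 = 0.
Trying s = -12: the polynomial evaluates to 0, so (s + 12) is a factor.
Dividing out leaves s^2 + 8s + 52 = 0.
The quadratic formula then gives s = -4 ± 6j.

s = -12, -4 ± 6j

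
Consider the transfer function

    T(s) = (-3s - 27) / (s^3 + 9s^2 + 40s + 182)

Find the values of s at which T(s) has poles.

The poles are the roots of the denominator s^3 + 9s^2 + 40s + 182 = 0.
Trying s = -7: the polynomial evaluates to 0, so (s + 7) is a factor.
Dividing out leaves s^2 + 2s + 26 = 0.
The quadratic formula then gives s = -1 ± 5j.

s = -1 ± 5j, -7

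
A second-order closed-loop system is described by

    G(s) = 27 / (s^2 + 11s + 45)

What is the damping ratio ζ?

ζ ≈ 0.8199

Compare the denominator to the standard form s^2 + 2ζωₙs + ωₙ².
ωₙ² = 45, so ωₙ = √45 ≈ 6.708 rad/s.
2ζωₙ = 11, so ζ = 11/(2·√45) ≈ 0.8199.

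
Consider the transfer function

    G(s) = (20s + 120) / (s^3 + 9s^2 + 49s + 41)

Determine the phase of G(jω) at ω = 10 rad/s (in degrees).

∠G(j10) ≈ -151.7°

At s = j10: numerator = 120 + j200, denominator = -859 - j510.
∠G = ∠num − ∠den = 59.036° − (-149.30°) = 208.3°, which wraps to -151.7°.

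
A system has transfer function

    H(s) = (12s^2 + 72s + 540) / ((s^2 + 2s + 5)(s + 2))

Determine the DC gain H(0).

Set s = 0: H(0) = (540) / (10) = 54.

H(0) = 54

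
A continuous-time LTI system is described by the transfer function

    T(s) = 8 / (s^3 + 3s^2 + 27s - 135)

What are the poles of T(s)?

s = -3 ± 6j, 3

The poles are the roots of the denominator s^3 + 3s^2 + 27s - 135 = 0.
Trying s = 3: the polynomial evaluates to 0, so (s - 3) is a factor.
Dividing out leaves s^2 + 6s + 45 = 0.
The quadratic formula then gives s = -3 ± 6j.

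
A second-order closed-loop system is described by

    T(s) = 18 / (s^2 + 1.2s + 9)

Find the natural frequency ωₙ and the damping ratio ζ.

Compare the denominator to the standard form s^2 + 2ζωₙs + ωₙ².
ωₙ² = 9, so ωₙ = 3 rad/s.
2ζωₙ = 1.2, so ζ = 1.2/(2·3) = 0.2.

ωₙ = 3 rad/s, ζ = 0.2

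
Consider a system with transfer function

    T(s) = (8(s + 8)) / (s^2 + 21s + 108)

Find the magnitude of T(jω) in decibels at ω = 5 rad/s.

|T(j5)|_dB ≈ -4.98 dB

Substitute s = j5: numerator = 64 + j40, denominator = 83 + j105.
|T(j5)| = |64 + j40| / |83 + j105| = 75.472 / 133.84 ≈ 0.5639.
In decibels: 20·log₁₀(0.5639) ≈ -4.98 dB.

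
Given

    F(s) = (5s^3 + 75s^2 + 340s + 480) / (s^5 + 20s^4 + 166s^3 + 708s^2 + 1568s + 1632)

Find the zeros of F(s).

Set the numerator to zero: 5s^3 + 75s^2 + 340s + 480 = 0, i.e. 5·(s^3 + 15s^2 + 68s + 96) = 0.
Factoring: (s + 8)(s + 3)(s + 4) = 0.

s = -8, -3, -4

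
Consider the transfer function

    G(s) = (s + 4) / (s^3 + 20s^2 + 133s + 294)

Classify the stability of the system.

stable

The denominator s^3 + 20s^2 + 133s + 294 factors as (s + 6)(s + 7)^2, giving poles at s = -6, -7, -7.
Since all poles lie strictly in the left half-plane, the system is stable.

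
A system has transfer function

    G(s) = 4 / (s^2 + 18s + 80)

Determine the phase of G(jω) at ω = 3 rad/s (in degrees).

∠G(j3) ≈ -37.26°

At s = j3: numerator = 4, denominator = 71 + j54.
∠G = ∠num − ∠den = 0° − (37.255°) = -37.26°.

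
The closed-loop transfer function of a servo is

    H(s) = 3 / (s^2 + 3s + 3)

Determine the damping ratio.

Compare the denominator to the standard form s^2 + 2ζωₙs + ωₙ².
ωₙ² = 3, so ωₙ = √3 ≈ 1.732 rad/s.
2ζωₙ = 3, so ζ = 3/(2·√3) ≈ 0.8660.
With ζ = 0.8660 the response is underdamped.

ζ ≈ 0.8660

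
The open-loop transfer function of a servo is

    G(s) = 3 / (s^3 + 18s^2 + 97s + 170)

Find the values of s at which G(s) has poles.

The poles are the roots of the denominator s^3 + 18s^2 + 97s + 170 = 0.
Trying s = -10: the polynomial evaluates to 0, so (s + 10) is a factor.
Dividing out leaves s^2 + 8s + 17 = 0.
The quadratic formula then gives s = -4 ± 1j.

s = -4 + j, -4 - j, -10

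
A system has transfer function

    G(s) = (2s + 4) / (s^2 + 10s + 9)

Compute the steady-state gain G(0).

G(0) = 4/9 ≈ 0.4444

Set s = 0: G(0) = (4) / (9) = 4/9.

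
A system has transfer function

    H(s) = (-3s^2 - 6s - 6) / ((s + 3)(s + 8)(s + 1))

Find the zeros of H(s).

Set the numerator to zero: -3s^2 - 6s - 6 = 0, i.e. -3·(s^2 + 2s + 2) = 0.
Factoring: (s^2 + 2s + 2) = 0.

s = -1 + j, -1 - j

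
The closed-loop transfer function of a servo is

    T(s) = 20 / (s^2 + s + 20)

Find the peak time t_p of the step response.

Comparing s^2 + s + 20 to s^2 + 2ζωₙs + ωₙ²: ωₙ = √20 ≈ 4.472 rad/s and ζ = 1/(2·√20) ≈ 0.1118.
ζωₙ = 1/2 = 0.5, so ω_d = ωₙ√(1−ζ²) = √(ωₙ² − (ζωₙ)²) = √(20 − 0.5²) = √19.75 ≈ 4.444 rad/s.
t_p = π/ω_d = π/4.444 ≈ 0.7069 s.

t_p ≈ 0.7069 s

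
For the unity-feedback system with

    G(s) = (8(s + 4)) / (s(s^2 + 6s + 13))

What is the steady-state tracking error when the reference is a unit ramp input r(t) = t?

G(s) has one pole at the origin.
This is a Type 1 system. Kv = lim_{s→0} s·G(s) = 32/13.
e_ss = 1/Kv = 1/(32/13) = 13/32 ≈ 0.4062.

e_ss = 0.4062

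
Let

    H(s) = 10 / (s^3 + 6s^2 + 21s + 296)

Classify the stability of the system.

unstable

The denominator s^3 + 6s^2 + 21s + 296 factors as (s^2 - 2s + 37)(s + 8), giving poles at s = 1 ± 6j, -8.
Since the pole(s) at s = 1 ± 6j lie in the right half-plane, the system is unstable.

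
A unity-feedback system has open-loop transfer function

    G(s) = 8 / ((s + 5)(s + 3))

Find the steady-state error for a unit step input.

G(s) has no poles at the origin.
This is a Type 0 system. Kp = lim_{s→0} G(s) = 8/15.
e_ss = 1/(1 + Kp) = 1/(1 + 8/15) = 15/23 ≈ 0.6522.

e_ss = 0.6522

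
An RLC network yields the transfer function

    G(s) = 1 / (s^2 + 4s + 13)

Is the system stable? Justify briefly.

The denominator s^2 + 4s + 13 factors as (s^2 + 4s + 13), giving poles at s = -2 + 3j, -2 - 3j.
Since all poles lie strictly in the left half-plane, the system is stable.

stable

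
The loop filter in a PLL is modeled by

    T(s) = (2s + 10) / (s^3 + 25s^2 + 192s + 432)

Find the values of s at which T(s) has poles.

The poles are the roots of the denominator s^3 + 25s^2 + 192s + 432 = 0.
Trying s = -12: the polynomial evaluates to 0, so (s + 12) is a factor.
Dividing out leaves s^2 + 13s + 36 = 0.
Factoring the quadratic: (s + 4)(s + 9) = 0.

s = -12, -4, -9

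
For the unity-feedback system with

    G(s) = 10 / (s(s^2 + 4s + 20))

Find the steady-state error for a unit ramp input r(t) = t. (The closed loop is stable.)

G(s) has one pole at the origin.
This is a Type 1 system. Kv = lim_{s→0} s·G(s) = 10/20 = 1/2.
e_ss = 1/Kv = 1/(1/2) = 2.

e_ss = 2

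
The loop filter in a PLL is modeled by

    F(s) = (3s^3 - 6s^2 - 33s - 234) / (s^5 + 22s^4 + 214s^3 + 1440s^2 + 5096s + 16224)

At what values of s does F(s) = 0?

Set the numerator to zero: 3s^3 - 6s^2 - 33s - 234 = 0, i.e. 3·(s^3 - 2s^2 - 11s - 78) = 0.
Factoring: (s - 6)(s^2 + 4s + 13) = 0.

s = 6, -2 ± 3j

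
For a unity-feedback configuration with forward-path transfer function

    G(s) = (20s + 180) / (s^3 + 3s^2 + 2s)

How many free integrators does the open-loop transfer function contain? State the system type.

Type 1

Factor s from the denominator: s^3 + 3s^2 + 2s = s·(s^2 + 3s + 2).
There is 1 pole at the origin, so the system is Type 1.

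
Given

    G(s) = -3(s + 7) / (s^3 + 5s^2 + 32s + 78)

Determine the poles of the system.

The poles are the roots of the denominator s^3 + 5s^2 + 32s + 78 = 0.
Trying s = -3: the polynomial evaluates to 0, so (s + 3) is a factor.
Dividing out leaves s^2 + 2s + 26 = 0.
The quadratic formula then gives s = -1 ± 5j.

s = -1 + 5j, -1 - 5j, -3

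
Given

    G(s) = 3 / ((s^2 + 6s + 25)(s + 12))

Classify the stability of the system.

The poles can be read from the denominator factors: s = -3 ± 4j, -12.
Since all poles lie strictly in the left half-plane, the system is stable.

stable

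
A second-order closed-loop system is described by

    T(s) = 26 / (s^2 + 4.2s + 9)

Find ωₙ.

ωₙ = 3 rad/s

Compare the denominator to the standard form s^2 + 2ζωₙs + ωₙ².
ωₙ² = 9, so ωₙ = 3 rad/s.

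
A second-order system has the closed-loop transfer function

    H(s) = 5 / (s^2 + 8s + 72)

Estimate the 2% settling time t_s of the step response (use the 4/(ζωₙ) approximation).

t_s ≈ 1 s

Comparing s^2 + 8s + 72 to s^2 + 2ζωₙs + ωₙ²: ωₙ = √72 ≈ 8.485 rad/s and ζ = 8/(2·√72) ≈ 0.4714.
ζωₙ = 8/2 = 4, so t_s ≈ 4/(ζωₙ) = 4/4 = 1 s.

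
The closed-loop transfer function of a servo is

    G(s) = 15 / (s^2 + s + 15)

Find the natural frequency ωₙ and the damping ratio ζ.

ωₙ ≈ 3.873 rad/s, ζ ≈ 0.1291

Compare the denominator to the standard form s^2 + 2ζωₙs + ωₙ².
ωₙ² = 15, so ωₙ = √15 ≈ 3.873 rad/s.
2ζωₙ = 1, so ζ = 1/(2·√15) ≈ 0.1291.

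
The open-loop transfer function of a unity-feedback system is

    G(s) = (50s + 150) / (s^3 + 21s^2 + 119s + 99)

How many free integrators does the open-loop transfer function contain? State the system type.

The denominator has no factor of s at the origin — no free integrator — so this is a Type 0 system.

Type 0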